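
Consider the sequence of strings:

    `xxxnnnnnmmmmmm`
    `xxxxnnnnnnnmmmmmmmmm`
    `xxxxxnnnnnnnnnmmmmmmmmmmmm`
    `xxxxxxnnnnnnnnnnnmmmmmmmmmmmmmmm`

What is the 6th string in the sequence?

xxxxxxxxnnnnnnnnnnnnnnnmmmmmmmmmmmmmmmmmmmmm

Term n consists of n+1 x's, followed by 2n+1 n's, followed by 3n m's, where the shown terms are n = 2, 3, 4, 5.
Setting n = 7 gives 8, 15, 21 characters in each block.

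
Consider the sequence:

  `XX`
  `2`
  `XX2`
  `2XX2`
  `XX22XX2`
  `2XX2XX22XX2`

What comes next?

Each term (from the third on) is the two preceding terms concatenated in order: term 3 = XX·2 = XX2.
The next term joins XX22XX2 and 2XX2XX22XX2.

XX22XX22XX2XX22XX2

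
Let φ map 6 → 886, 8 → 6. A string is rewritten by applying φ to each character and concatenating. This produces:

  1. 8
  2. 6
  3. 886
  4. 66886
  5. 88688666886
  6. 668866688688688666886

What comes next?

8868866688688688666886668866688688688666886

φ(668866688688688666886) expands symbol-by-symbol to 886 886 6 6 886 886 886 6 6 886 6 6 886 6 6 886 886 886 6 6 886; joining the 21 pieces gives the next term.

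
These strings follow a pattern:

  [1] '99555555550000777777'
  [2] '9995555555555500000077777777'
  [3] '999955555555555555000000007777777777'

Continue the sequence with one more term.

Reading off run lengths: 9 runs 2, 3, 4; 5 runs 8, 11, 14; 0 runs 4, 6, 8; 7 runs 6, 8, 10 — each is linear in n, where the shown terms are n = 2, 3, 4.
Setting n = 5 gives 5, 17, 10, 12 characters in each block.

99999555555555555555550000000000777777777777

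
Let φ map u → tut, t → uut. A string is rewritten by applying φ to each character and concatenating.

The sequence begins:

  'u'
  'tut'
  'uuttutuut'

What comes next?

tuttutuutuuttutuuttuttutuut

Expanding uuttutuut: u→tut, u→tut, t→uut, t→uut, u→tut, t→uut, u→tut, u→tut, t→uut. Concatenated: tut tut uut uut tut uut tut tut uut.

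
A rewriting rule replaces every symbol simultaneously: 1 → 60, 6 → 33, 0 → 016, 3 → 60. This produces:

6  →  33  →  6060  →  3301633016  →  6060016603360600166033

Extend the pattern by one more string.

Replace each of the 22 characters of 6060016603360600166033 in place — 33 016 33 016 016 60 33 33 016 60 60 33 016 33 016 016 60 33 33 016 60 60 — and concatenate.

3301633016016603333016606033016330160166033330166060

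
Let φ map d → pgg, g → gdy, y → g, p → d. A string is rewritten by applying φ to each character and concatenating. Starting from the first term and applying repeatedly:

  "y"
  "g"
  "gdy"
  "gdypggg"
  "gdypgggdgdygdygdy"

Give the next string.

Applying the rule to each of the 17 symbols of gdypgggdgdygdygdy gives the pieces gdy pgg g d gdy gdy gdy pgg gdy pgg g gdy pgg g gdy pgg g, which concatenate to the answer.

gdypgggdgdygdygdypgggdypggggdypggggdypggg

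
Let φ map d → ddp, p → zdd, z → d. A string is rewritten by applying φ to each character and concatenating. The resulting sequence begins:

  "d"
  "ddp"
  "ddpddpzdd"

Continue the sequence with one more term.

Rewriting each symbol of ddpddpzdd: d→ddp, d→ddp, p→zdd, d→ddp, d→ddp, p→zdd, z→d, d→ddp, d→ddp, which concatenates to ddp ddp zdd ddp ddp zdd d ddp ddp.

ddpddpzddddpddpzdddddpddp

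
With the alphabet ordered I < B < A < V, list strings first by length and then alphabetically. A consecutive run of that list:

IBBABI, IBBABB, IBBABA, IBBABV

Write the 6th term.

IBBAAB

Advancing 2 positions from IBBABV through IBBABV → IBBAAI reaches term 6.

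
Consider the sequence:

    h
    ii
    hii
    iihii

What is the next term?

hiiiihii

This is a Fibonacci-style word recurrence s(k) = s(k−2)·s(k−1): e.g. h·ii = hii.
So term 5 is hii·iihii.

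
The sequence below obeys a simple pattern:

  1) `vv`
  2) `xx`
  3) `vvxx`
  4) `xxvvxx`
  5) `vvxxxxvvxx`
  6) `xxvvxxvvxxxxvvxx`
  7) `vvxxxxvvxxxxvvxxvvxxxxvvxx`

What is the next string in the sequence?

From term 3 onward, concatenate the second-to-last term with the last: vv·xx = vvxx, xx·vvxx = xxvvxx, …
Continuing: xxvvxxvvxxxxvvxx · vvxxxxvvxxxxvvxxvvxxxxvvxx gives term 8.

xxvvxxvvxxxxvvxxvvxxxxvvxxxxvvxxvvxxxxvvxx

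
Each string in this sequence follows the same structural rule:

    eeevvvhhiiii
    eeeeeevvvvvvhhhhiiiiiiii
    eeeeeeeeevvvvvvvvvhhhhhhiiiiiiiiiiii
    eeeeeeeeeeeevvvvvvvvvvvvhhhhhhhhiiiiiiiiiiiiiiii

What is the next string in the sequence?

Reading off run lengths: e runs 3, 6, 9, 12; v runs 3, 6, 9, 12; h runs 2, 4, 6, 8; i runs 4, 8, 12, 16 — each is linear in n (n = 1, 2, …).
For the next term, n = 5, so the run lengths are 15, 15, 10, 20.

eeeeeeeeeeeeeeevvvvvvvvvvvvvvvhhhhhhhhhhiiiiiiiiiiiiiiiiiiii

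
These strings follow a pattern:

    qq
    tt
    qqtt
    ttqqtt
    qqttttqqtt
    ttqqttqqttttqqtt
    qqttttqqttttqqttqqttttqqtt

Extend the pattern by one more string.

ttqqttqqttttqqttqqttttqqttttqqttqqttttqqtt

Each term (from the third on) is the two preceding terms concatenated in order: term 3 = qq·tt = qqtt.
The next term joins ttqqttqqttttqqtt and qqttttqqttttqqttqqttttqqtt.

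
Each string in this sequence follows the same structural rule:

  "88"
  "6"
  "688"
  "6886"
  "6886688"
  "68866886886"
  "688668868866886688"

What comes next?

This is a Fibonacci-style word recurrence s(k) = s(k−1)·s(k−2): e.g. 6·88 = 688.
Continuing: 688668868866886688 · 68866886886 gives term 8.

68866886886688668868866886886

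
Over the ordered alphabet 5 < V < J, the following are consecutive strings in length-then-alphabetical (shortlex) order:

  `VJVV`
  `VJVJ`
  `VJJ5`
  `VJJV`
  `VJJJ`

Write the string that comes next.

J555

Treat VJJJ as a base-3 numeral over the given alphabet and add one, carrying through any trailing J's.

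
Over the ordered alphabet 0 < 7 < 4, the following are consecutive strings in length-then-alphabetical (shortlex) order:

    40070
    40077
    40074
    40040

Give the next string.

The successor of 40040 increments the rightmost position that isn't already 4 and resets every position after it to 0.

40047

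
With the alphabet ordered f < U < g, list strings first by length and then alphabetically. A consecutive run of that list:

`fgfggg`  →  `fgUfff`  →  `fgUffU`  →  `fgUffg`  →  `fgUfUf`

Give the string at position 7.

fgUfUg

Stepping forward 2 times from fgUfUf: fgUfUf → fgUfUU, then the target.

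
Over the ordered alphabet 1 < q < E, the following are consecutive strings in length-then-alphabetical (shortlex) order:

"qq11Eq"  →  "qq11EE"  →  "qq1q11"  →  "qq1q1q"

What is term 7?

Stepping forward 3 times from qq1q1q: qq1q1q → qq1q1E → qq1qq1, then the target.

qq1qqq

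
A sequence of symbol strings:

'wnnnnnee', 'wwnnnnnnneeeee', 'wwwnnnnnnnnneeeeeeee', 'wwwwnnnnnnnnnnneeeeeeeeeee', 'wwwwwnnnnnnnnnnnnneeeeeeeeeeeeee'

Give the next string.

wwwwwwnnnnnnnnnnnnnnneeeeeeeeeeeeeeeee

Term n consists of n w's, followed by 2n+3 n's, followed by 3n-1 e's (n = 1, 2, …).
For the next term, n = 6, so the run lengths are 6, 15, 17.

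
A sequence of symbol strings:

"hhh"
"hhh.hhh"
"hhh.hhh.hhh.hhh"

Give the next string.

s(k+1) = s(k)·.·s(k) — each term doubles the last with '.' between the halves.
Doubling hhh.hhh.hhh.hhh with '.' between the halves:

hhh.hhh.hhh.hhh.hhh.hhh.hhh.hhh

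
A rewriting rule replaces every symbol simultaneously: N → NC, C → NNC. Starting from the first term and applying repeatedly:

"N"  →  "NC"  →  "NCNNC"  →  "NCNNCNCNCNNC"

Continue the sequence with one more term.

Rewriting each symbol of NCNNCNCNCNNC: N→NC, C→NNC, N→NC, N→NC, C→NNC, N→NC, C→NNC, N→NC, C→NNC, N→NC, N→NC, C→NNC, which concatenates to NC NNC NC NC NNC NC NNC NC NNC NC NC NNC.

NCNNCNCNCNNCNCNNCNCNNCNCNCNNC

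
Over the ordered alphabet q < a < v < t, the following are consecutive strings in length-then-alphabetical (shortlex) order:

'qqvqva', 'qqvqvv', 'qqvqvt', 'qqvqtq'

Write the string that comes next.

qqvqta

The successor of qqvqtq increments the rightmost position that isn't already t and resets every position after it to q.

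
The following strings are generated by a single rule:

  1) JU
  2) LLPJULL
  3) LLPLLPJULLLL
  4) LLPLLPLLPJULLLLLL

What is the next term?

s(k+1) = LLP·s(k)·LL, so each term gains LLP as a prefix and LL as a suffix.
So the next term is LLP·LLPLLPLLPJULLLLLL·LL.

LLPLLPLLPLLPJULLLLLLLL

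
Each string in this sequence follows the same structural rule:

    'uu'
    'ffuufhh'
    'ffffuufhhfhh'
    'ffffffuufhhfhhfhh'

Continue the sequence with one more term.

ffffffffuufhhfhhfhhfhh

s(k+1) = ff·s(k)·fhh, so each term gains ff as a prefix and fhh as a suffix.
So the next term is ff·ffffffuufhhfhhfhh·fhh.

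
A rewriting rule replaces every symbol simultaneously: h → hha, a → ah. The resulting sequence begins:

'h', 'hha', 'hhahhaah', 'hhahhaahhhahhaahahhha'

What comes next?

Applying the rule to each of the 21 symbols of hhahhaahhhahhaahahhha gives the pieces hha hha ah hha hha ah ah hha hha hha ah hha hha ah ah hha ah hha hha hha ah, which concatenate to the answer.

hhahhaahhhahhaahahhhahhahhaahhhahhaahahhhaahhhahhahhaah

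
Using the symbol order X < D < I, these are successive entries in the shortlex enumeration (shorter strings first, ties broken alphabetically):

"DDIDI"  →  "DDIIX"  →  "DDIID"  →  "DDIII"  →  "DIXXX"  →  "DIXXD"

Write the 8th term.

DIXDX

Advancing 2 positions from DIXXD through DIXXD → DIXXI reaches term 8.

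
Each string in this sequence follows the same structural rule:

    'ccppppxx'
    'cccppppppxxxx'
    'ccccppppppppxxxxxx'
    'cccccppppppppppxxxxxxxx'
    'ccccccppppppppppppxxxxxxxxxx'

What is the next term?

Each string has the form c^{n} p^{2n} x^{2n-2}, where the shown terms are n = 2, 3, 4, 5, 6.
For the next term, n = 7, so the run lengths are 7, 14, 12.

cccccccppppppppppppppxxxxxxxxxxxx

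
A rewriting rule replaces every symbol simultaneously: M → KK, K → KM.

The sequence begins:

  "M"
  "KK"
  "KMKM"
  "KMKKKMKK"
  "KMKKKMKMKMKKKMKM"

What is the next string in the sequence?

Applying the rule to each of the 16 symbols of KMKKKMKMKMKKKMKM gives the pieces KM KK KM KM KM KK KM KK KM KK KM KM KM KK KM KK, which concatenate to the answer.

KMKKKMKMKMKKKMKKKMKKKMKMKMKKKMKK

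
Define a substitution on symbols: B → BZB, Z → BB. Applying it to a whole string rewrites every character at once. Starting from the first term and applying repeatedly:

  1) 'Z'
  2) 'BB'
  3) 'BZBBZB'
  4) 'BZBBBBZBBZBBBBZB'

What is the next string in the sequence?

Rewriting the 16 symbols of BZBBBBZBBZBBBBZB one by one yields BZB BB BZB BZB BZB BZB BB BZB BZB BB BZB BZB BZB BZB BB BZB; concatenated:

BZBBBBZBBZBBZBBZBBBBZBBZBBBBZBBZBBZBBZBBBBZB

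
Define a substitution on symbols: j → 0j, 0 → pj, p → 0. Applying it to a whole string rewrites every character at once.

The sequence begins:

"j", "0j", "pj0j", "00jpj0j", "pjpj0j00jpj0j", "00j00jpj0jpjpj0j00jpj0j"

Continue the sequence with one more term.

Rewriting the 23 symbols of 00j00jpj0jpjpj0j00jpj0j one by one yields pj pj 0j pj pj 0j 0 0j pj 0j 0 0j 0 0j pj 0j pj pj 0j 0 0j pj 0j; concatenated:

pjpj0jpjpj0j00jpj0j00j00jpj0jpjpj0j00jpj0j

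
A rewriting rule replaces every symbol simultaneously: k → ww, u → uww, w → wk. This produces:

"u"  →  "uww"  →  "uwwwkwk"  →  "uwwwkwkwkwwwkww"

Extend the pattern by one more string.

Applying the rule to each of the 15 symbols of uwwwkwkwkwwwkww gives the pieces uww wk wk wk ww wk ww wk ww wk wk wk ww wk wk, which concatenate to the answer.

uwwwkwkwkwwwkwwwkwwwkwkwkwwwkwk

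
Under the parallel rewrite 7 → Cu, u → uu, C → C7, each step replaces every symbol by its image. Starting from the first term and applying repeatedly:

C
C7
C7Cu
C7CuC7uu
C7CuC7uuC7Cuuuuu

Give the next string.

C7CuC7uuC7CuuuuuC7CuC7uuuuuuuuuu

φ(C7CuC7uuC7Cuuuuu) expands symbol-by-symbol to C7 Cu C7 uu C7 Cu uu uu C7 Cu C7 uu uu uu uu uu; joining the 16 pieces gives the next term.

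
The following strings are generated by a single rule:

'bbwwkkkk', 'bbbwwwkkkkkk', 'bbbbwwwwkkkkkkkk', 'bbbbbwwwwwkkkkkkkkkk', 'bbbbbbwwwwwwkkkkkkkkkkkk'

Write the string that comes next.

bbbbbbbwwwwwwwkkkkkkkkkkkkkk

The n-th term is n b's then n w's then 2n k's, where the shown terms are n = 2, 3, 4, 5, 6.
At n = 7 the blocks have lengths 7, 7, 14.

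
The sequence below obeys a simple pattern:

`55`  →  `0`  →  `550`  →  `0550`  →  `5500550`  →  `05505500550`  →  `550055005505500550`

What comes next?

Each term (from the third on) is the two preceding terms concatenated in order: term 3 = 55·0 = 550.
So term 8 is 05505500550·550055005505500550.

05505500550550055005505500550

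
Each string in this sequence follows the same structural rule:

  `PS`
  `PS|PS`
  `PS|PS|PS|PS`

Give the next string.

s(k+1) = s(k)·|·s(k) — each term doubles the last with '|' between the halves.
One more doubling of PS|PS|PS|PS gives the answer.

PS|PS|PS|PS|PS|PS|PS|PS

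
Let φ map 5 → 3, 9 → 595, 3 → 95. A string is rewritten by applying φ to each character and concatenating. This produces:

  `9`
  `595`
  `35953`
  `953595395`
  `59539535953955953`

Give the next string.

Replace each of the 17 characters of 59539535953955953 in place — 3 595 3 95 595 3 95 3 595 3 95 595 3 3 595 3 95 — and concatenate.

3595395595395359539559533595395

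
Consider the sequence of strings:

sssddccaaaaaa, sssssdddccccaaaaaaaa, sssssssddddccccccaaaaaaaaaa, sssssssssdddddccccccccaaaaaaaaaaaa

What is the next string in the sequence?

Each string has the form s^{2n-1} d^{n} c^{2n-2} a^{2n+2}, where the shown terms are n = 2, 3, 4, 5.
For the next term, n = 6, so the run lengths are 11, 6, 10, 14.

sssssssssssddddddccccccccccaaaaaaaaaaaaaa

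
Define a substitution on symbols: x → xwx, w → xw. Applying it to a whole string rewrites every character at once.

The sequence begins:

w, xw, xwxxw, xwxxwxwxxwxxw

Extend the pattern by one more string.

Applying the rule to each of the 13 symbols of xwxxwxwxxwxxw gives the pieces xwx xw xwx xwx xw xwx xw xwx xwx xw xwx xwx xw, which concatenate to the answer.

xwxxwxwxxwxxwxwxxwxwxxwxxwxwxxwxxw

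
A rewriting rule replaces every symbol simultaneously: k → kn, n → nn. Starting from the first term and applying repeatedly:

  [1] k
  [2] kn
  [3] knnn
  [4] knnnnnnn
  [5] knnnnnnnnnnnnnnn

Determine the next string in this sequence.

knnnnnnnnnnnnnnnnnnnnnnnnnnnnnnn

Applying the rule to each of the 16 symbols of knnnnnnnnnnnnnnn gives the pieces kn nn nn nn nn nn nn nn nn nn nn nn nn nn nn nn, which concatenate to the answer.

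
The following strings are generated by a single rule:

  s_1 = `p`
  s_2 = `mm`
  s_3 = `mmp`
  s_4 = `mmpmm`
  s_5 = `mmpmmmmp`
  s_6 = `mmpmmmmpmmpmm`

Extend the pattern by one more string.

This is a Fibonacci-style word recurrence s(k) = s(k−1)·s(k−2): e.g. mm·p = mmp.
The next term joins mmpmmmmpmmpmm and mmpmmmmp.

mmpmmmmpmmpmmmmpmmmmp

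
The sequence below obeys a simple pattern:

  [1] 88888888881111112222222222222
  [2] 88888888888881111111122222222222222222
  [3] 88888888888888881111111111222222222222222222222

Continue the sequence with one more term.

Reading off run lengths: 8 runs 10, 13, 16; 1 runs 6, 8, 10; 2 runs 13, 17, 21 — each is linear in n, where the shown terms are n = 3, 4, 5.
For the next term, n = 6, so the run lengths are 19, 12, 25.

88888888888888888881111111111112222222222222222222222222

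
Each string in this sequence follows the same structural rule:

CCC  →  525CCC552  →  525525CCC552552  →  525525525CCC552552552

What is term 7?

Each term wraps the previous one in 525 on the left and 552 on the right.
From 525525525CCC552552552, 3 further steps: 525525525CCC552552552 → 525525525525CCC552552552552 → 525525525525525CCC552552552552552 → (answer).

525525525525525525CCC552552552552552552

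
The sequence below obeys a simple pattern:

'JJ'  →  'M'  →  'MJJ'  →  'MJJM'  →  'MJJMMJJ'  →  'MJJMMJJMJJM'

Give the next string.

MJJMMJJMJJMMJJMMJJ

From term 3 onward, concatenate the last term with the second-to-last: M·JJ = MJJ, MJJ·M = MJJM, …
The next term joins MJJMMJJMJJM and MJJMMJJ.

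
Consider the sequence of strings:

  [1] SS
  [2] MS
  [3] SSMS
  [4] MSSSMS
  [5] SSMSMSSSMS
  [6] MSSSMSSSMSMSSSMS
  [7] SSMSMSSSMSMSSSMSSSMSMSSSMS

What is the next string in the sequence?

MSSSMSSSMSMSSSMSSSMSMSSSMSMSSSMSSSMSMSSSMS

This is a Fibonacci-style word recurrence s(k) = s(k−2)·s(k−1): e.g. SS·MS = SSMS.
The next term joins MSSSMSSSMSMSSSMS and SSMSMSSSMSMSSSMSSSMSMSSSMS.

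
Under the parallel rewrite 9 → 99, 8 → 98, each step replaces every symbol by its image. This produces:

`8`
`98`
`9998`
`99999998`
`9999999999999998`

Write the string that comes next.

Rewriting the 16 symbols of 9999999999999998 one by one yields 99 99 99 99 99 99 99 99 99 99 99 99 99 99 99 98; concatenated:

99999999999999999999999999999998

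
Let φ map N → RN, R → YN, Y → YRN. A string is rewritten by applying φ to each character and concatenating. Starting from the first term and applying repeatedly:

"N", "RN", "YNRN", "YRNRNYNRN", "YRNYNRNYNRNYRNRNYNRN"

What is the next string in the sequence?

Rewriting the 20 symbols of YRNYNRNYNRNYRNRNYNRN one by one yields YRN YN RN YRN RN YN RN YRN RN YN RN YRN YN RN YN RN YRN RN YN RN; concatenated:

YRNYNRNYRNRNYNRNYRNRNYNRNYRNYNRNYNRNYRNRNYNRN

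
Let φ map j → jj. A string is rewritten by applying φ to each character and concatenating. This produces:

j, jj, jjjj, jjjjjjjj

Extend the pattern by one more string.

Apply φ to jjjjjjjj symbol by symbol: j→jj, j→jj, j→jj, j→jj, j→jj, j→jj, j→jj, j→jj; joined: jj jj jj jj jj jj jj jj.

jjjjjjjjjjjjjjjj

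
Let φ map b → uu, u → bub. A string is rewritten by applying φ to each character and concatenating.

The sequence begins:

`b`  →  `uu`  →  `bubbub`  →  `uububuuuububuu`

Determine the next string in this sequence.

bubbubuububuububbubbubbubuububuububbub

Replace each of the 14 characters of uububuuuububuu in place — bub bub uu bub uu bub bub bub bub uu bub uu bub bub — and concatenate.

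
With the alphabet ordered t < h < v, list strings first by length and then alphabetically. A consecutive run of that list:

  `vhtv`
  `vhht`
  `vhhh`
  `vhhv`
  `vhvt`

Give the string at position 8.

Advancing 3 positions from vhvt through vhvt → vhvh → vhvv reaches term 8.

vvtt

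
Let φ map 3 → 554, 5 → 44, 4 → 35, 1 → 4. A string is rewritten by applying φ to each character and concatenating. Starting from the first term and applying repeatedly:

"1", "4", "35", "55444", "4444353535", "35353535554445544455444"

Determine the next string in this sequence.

Replace each of the 23 characters of 35353535554445544455444 in place — 554 44 554 44 554 44 554 44 44 44 35 35 35 44 44 35 35 35 44 44 35 35 35 — and concatenate.

55444554445544455444444435353544443535354444353535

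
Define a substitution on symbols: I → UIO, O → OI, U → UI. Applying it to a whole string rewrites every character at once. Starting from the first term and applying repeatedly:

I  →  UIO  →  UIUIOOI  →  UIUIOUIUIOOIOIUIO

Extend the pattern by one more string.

UIUIOUIUIOOIUIUIOUIUIOOIOIUIOOIUIOUIUIOOI

Applying the rule to each of the 17 symbols of UIUIOUIUIOOIOIUIO gives the pieces UI UIO UI UIO OI UI UIO UI UIO OI OI UIO OI UIO UI UIO OI, which concatenate to the answer.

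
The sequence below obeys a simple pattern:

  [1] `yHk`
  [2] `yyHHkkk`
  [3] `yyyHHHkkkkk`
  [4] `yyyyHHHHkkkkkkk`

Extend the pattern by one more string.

yyyyyHHHHHkkkkkkkkk

The n-th term is n y's then n H's then 2n-1 k's (n = 1, 2, …).
For the next term, n = 5, so the run lengths are 5, 5, 9.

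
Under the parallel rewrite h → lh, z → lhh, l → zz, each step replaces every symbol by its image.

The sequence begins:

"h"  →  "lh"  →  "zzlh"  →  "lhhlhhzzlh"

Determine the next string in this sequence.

Apply φ to lhhlhhzzlh symbol by symbol: l→zz, h→lh, h→lh, l→zz, h→lh, h→lh, z→lhh, z→lhh, l→zz, h→lh; joined: zz lh lh zz lh lh lhh lhh zz lh.

zzlhlhzzlhlhlhhlhhzzlh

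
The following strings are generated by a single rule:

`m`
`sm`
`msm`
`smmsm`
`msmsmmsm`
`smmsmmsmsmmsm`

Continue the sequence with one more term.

msmsmmsmsmmsmmsmsmmsm

From term 3 onward, concatenate the second-to-last term with the last: m·sm = msm, sm·msm = smmsm, …
So term 7 is msmsmmsm·smmsmmsmsmmsm.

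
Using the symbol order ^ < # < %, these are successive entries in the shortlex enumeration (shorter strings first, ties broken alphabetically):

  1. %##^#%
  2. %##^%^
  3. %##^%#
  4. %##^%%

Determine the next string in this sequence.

%###^^

Treat %##^%% as a base-3 numeral over the given alphabet and add one, carrying through any trailing %'s.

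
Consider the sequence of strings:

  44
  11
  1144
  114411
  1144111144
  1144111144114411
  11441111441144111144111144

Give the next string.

114411114411441111441111441144111144114411

This is a Fibonacci-style word recurrence s(k) = s(k−1)·s(k−2): e.g. 11·44 = 1144.
The next term joins 11441111441144111144111144 and 1144111144114411.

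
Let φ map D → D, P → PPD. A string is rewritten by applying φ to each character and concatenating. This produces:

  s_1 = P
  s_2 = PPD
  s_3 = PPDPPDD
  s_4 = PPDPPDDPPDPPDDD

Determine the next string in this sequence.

PPDPPDDPPDPPDDDPPDPPDDPPDPPDDDD

Replace each of the 15 characters of PPDPPDDPPDPPDDD in place — PPD PPD D PPD PPD D D PPD PPD D PPD PPD D D D — and concatenate.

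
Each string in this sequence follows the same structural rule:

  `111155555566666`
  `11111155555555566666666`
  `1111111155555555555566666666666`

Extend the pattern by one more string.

111111111155555555555555566666666666666

The n-th term is 2n 1's then 3n 5's then 3n-1 6's, where the shown terms are n = 2, 3, 4.
For the next term, n = 5, so the run lengths are 10, 15, 14.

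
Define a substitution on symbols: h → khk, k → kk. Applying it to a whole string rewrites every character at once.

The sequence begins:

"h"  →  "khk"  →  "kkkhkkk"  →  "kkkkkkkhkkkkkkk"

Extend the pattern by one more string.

Replace each of the 15 characters of kkkkkkkhkkkkkkk in place — kk kk kk kk kk kk kk khk kk kk kk kk kk kk kk — and concatenate.

kkkkkkkkkkkkkkkhkkkkkkkkkkkkkkk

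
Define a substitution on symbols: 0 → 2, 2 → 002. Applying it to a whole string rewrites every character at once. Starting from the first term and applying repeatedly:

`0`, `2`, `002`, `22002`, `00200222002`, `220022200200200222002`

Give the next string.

0020022200200200222002220022200200200222002

φ(220022200200200222002) expands symbol-by-symbol to 002 002 2 2 002 002 002 2 2 002 2 2 002 2 2 002 002 002 2 2 002; joining the 21 pieces gives the next term.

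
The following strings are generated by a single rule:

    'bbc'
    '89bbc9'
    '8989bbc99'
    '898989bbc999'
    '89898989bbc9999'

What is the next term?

8989898989bbc99999

s(k+1) = 89·s(k)·9, so each term gains 89 as a prefix and 9 as a suffix.
One more step from 89898989bbc9999 gives the answer.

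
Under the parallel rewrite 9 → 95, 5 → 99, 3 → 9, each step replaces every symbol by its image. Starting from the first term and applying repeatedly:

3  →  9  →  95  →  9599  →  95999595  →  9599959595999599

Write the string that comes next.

95999595959995999599959595999595

Applying the rule to each of the 16 symbols of 9599959595999599 gives the pieces 95 99 95 95 95 99 95 99 95 99 95 95 95 99 95 95, which concatenate to the answer.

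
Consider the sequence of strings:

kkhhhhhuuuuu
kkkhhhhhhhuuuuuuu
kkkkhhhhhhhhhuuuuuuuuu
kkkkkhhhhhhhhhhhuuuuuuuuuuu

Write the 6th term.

Term n consists of n k's, followed by 2n+1 h's, followed by 2n+1 u's, where the shown terms are n = 2, 3, 4, 5.
For term 6, n = 7, so the run lengths are 7, 15, 15.

kkkkkkkhhhhhhhhhhhhhhhuuuuuuuuuuuuuuu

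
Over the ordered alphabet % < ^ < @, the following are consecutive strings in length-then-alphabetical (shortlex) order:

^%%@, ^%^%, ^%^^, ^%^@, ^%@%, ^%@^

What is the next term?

The successor of ^%@^ increments the rightmost position that isn't already @ and resets every position after it to %.

^%@@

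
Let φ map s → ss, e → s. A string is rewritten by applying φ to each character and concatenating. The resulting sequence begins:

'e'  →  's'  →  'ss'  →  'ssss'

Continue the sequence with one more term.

Apply φ to ssss symbol by symbol: s→ss, s→ss, s→ss, s→ss; joined: ss ss ss ss.

ssssssss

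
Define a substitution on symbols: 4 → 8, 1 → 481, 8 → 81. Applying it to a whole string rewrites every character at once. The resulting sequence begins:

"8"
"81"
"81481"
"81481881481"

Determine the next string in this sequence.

Expanding 81481881481: 8→81, 1→481, 4→8, 8→81, 1→481, 8→81, 8→81, 1→481, 4→8, 8→81, 1→481. Concatenated: 81 481 8 81 481 81 81 481 8 81 481.

814818814818181481881481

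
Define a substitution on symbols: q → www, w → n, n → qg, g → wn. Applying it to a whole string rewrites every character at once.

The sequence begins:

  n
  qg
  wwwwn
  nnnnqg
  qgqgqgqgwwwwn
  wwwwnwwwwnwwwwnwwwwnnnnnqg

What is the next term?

nnnnqgnnnnqgnnnnqgnnnnqgqgqgqgqgwwwwn

φ(wwwwnwwwwnwwwwnwwwwnnnnnqg) expands symbol-by-symbol to n n n n qg n n n n qg n n n n qg n n n n qg qg qg qg qg www wn; joining the 26 pieces gives the next term.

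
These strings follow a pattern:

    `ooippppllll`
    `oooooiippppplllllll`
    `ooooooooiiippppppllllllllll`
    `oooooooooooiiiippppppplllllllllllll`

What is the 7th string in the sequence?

Each string has the form o^{3n-1} i^{n} p^{n+3} l^{3n+1} (n = 1, 2, …).
At n = 7 the blocks have lengths 20, 7, 10, 22.

ooooooooooooooooooooiiiiiiippppppppppllllllllllllllllllllll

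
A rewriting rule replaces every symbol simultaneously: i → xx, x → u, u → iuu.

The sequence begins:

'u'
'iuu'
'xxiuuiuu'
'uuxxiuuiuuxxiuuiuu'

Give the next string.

Rewriting the 18 symbols of uuxxiuuiuuxxiuuiuu one by one yields iuu iuu u u xx iuu iuu xx iuu iuu u u xx iuu iuu xx iuu iuu; concatenated:

iuuiuuuuxxiuuiuuxxiuuiuuuuxxiuuiuuxxiuuiuu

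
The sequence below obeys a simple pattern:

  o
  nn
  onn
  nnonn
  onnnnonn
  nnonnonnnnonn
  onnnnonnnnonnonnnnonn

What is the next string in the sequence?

Each term (from the third on) is the two preceding terms concatenated in order: term 3 = o·nn = onn.
Continuing: nnonnonnnnonn · onnnnonnnnonnonnnnonn gives term 8.

nnonnonnnnonnonnnnonnnnonnonnnnonn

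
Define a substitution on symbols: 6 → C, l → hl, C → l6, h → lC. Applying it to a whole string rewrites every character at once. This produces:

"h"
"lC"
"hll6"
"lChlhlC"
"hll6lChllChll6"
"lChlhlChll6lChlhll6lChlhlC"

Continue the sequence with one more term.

Rewriting the 26 symbols of lChlhlChll6lChlhll6lChlhlC one by one yields hl l6 lC hl lC hl l6 lC hl hl C hl l6 lC hl lC hl hl C hl l6 lC hl lC hl l6; concatenated:

hll6lChllChll6lChlhlChll6lChllChlhlChll6lChllChll6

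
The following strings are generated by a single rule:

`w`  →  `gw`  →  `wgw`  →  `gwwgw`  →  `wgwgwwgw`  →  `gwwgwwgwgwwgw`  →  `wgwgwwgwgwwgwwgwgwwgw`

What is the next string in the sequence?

From term 3 onward, concatenate the second-to-last term with the last: w·gw = wgw, gw·wgw = gwwgw, …
Continuing: gwwgwwgwgwwgw · wgwgwwgwgwwgwwgwgwwgw gives term 8.

gwwgwwgwgwwgwwgwgwwgwgwwgwwgwgwwgw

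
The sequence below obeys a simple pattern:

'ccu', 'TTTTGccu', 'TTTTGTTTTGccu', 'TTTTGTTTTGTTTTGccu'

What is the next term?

Each term is the previous one with TTTTG prepended.
Applying this once more to TTTTGTTTTGTTTTGccu:

TTTTGTTTTGTTTTGTTTTGccu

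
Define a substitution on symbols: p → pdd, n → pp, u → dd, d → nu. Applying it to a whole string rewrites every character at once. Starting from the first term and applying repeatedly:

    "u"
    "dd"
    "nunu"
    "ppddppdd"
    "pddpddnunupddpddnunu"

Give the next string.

φ(pddpddnunupddpddnunu) expands symbol-by-symbol to pdd nu nu pdd nu nu pp dd pp dd pdd nu nu pdd nu nu pp dd pp dd; joining the 20 pieces gives the next term.

pddnunupddnunuppddppddpddnunupddnunuppddppdd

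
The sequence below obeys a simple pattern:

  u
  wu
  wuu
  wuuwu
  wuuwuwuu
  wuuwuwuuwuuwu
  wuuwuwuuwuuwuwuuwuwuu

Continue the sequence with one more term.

wuuwuwuuwuuwuwuuwuwuuwuuwuwuuwuuwu

Each term (from the third on) is the previous term followed by the one before it: term 3 = wu·u = wuu.
So term 8 is wuuwuwuuwuuwuwuuwuwuu·wuuwuwuuwuuwu.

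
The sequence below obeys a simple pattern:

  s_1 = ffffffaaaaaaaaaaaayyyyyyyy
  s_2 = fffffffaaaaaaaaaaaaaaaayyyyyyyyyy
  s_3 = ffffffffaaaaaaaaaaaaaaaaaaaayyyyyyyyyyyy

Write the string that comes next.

fffffffffaaaaaaaaaaaaaaaaaaaaaaaayyyyyyyyyyyyyy

Each string has the form f^{n+3} a^{4n} y^{2n+2}, where the shown terms are n = 3, 4, 5.
At n = 6 the blocks have lengths 9, 24, 14.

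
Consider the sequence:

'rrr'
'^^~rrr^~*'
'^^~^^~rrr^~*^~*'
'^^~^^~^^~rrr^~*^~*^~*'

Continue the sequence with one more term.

Every step adds ^^~ to the front and ^~* to the end of the previous string.
So the next term is ^^~·^^~^^~^^~rrr^~*^~*^~*·^~*.

^^~^^~^^~^^~rrr^~*^~*^~*^~*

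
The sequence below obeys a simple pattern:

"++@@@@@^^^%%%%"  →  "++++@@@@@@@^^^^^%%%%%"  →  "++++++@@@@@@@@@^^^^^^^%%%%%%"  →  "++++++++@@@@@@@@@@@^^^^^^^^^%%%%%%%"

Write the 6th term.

++++++++++++@@@@@@@@@@@@@@@^^^^^^^^^^^^^%%%%%%%%%

The n-th term is 2n +'s then 2n+3 @'s then 2n+1 ^'s then n+3 %'s (n = 1, 2, …).
For term 6, n = 6, so the run lengths are 12, 15, 13, 9.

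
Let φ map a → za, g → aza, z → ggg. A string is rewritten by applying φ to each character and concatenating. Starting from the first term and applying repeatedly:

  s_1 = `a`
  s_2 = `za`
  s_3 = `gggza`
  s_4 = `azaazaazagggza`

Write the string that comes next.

zagggzazagggzazagggzaazaazaazagggza

Applying the rule to each of the 14 symbols of azaazaazagggza gives the pieces za ggg za za ggg za za ggg za aza aza aza ggg za, which concatenate to the answer.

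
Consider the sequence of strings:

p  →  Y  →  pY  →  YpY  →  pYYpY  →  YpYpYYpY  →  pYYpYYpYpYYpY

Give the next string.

This is a Fibonacci-style word recurrence s(k) = s(k−2)·s(k−1): e.g. p·Y = pY.
The next term joins YpYpYYpY and pYYpYYpYpYYpY.

YpYpYYpYpYYpYYpYpYYpY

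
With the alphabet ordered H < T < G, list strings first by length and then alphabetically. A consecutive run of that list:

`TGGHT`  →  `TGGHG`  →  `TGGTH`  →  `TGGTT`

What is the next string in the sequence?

TGGTG

Treat TGGTT as a base-3 numeral over the given alphabet and add one, carrying through any trailing G's.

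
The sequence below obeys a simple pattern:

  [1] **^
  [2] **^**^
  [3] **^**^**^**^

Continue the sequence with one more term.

Every step duplicates the string.
One more doubling of **^**^**^**^ gives the answer.

**^**^**^**^**^**^**^**^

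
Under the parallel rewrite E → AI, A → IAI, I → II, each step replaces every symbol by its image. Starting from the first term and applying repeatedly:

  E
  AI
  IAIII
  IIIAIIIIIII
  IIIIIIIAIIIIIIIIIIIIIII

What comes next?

Replace each of the 23 characters of IIIIIIIAIIIIIIIIIIIIIII in place — II II II II II II II IAI II II II II II II II II II II II II II II II — and concatenate.

IIIIIIIIIIIIIIIAIIIIIIIIIIIIIIIIIIIIIIIIIIIIIII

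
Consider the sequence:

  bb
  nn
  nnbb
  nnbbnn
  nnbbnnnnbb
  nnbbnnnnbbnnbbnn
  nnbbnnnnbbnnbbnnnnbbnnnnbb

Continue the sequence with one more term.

nnbbnnnnbbnnbbnnnnbbnnnnbbnnbbnnnnbbnnbbnn

This is a Fibonacci-style word recurrence s(k) = s(k−1)·s(k−2): e.g. nn·bb = nnbb.
Continuing: nnbbnnnnbbnnbbnnnnbbnnnnbb · nnbbnnnnbbnnbbnn gives term 8.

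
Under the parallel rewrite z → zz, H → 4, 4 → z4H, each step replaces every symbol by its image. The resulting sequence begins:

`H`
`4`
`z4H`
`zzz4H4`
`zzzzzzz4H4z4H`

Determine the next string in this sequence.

Rewriting the 13 symbols of zzzzzzz4H4z4H one by one yields zz zz zz zz zz zz zz z4H 4 z4H zz z4H 4; concatenated:

zzzzzzzzzzzzzzz4H4z4Hzzz4H4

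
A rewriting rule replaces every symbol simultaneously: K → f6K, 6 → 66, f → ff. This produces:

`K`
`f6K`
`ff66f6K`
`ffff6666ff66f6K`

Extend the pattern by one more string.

Applying the rule to each of the 15 symbols of ffff6666ff66f6K gives the pieces ff ff ff ff 66 66 66 66 ff ff 66 66 ff 66 f6K, which concatenate to the answer.

ffffffff66666666ffff6666ff66f6K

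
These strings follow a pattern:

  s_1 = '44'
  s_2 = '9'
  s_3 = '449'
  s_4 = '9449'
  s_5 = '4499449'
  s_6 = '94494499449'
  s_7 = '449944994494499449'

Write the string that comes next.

From term 3 onward, concatenate the second-to-last term with the last: 44·9 = 449, 9·449 = 9449, …
The next term joins 94494499449 and 449944994494499449.

94494499449449944994494499449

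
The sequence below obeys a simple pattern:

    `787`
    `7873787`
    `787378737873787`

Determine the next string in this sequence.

Each string is two copies of the previous one joined by '3'.
Doubling 787378737873787 with '3' between the halves:

7873787378737873787378737873787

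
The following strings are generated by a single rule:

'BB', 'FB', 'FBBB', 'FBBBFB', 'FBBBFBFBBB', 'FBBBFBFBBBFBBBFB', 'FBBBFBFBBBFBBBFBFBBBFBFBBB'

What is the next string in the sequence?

FBBBFBFBBBFBBBFBFBBBFBFBBBFBBBFBFBBBFBBBFB

This is a Fibonacci-style word recurrence s(k) = s(k−1)·s(k−2): e.g. FB·BB = FBBB.
So term 8 is FBBBFBFBBBFBBBFBFBBBFBFBBB·FBBBFBFBBBFBBBFB.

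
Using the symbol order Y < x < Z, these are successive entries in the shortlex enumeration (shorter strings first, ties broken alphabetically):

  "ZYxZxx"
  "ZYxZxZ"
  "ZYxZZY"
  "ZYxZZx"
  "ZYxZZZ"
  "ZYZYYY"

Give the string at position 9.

Advancing 3 positions from ZYZYYY through ZYZYYY → ZYZYYx → ZYZYYZ reaches term 9.

ZYZYxY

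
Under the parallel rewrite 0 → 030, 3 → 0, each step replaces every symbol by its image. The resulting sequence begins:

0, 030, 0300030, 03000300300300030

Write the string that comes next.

φ(03000300300300030) expands symbol-by-symbol to 030 0 030 030 030 0 030 030 0 030 030 0 030 030 030 0 030; joining the 17 pieces gives the next term.

03000300300300030030003003000300300300030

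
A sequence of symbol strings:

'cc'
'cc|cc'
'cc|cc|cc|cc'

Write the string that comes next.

Each string is two copies of the previous one joined by '|'.
One more doubling of cc|cc|cc|cc gives the answer.

cc|cc|cc|cc|cc|cc|cc|cc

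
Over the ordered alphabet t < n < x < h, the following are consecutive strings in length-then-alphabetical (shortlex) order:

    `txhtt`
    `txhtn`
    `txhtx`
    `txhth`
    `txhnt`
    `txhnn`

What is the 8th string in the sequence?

txhnh

Advancing 2 positions from txhnn through txhnn → txhnx reaches term 8.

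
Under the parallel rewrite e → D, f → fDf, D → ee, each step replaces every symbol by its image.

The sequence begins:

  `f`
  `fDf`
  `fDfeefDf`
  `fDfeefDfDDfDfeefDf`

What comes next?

Applying the rule to each of the 18 symbols of fDfeefDfDDfDfeefDf gives the pieces fDf ee fDf D D fDf ee fDf ee ee fDf ee fDf D D fDf ee fDf, which concatenate to the answer.

fDfeefDfDDfDfeefDfeeeefDfeefDfDDfDfeefDf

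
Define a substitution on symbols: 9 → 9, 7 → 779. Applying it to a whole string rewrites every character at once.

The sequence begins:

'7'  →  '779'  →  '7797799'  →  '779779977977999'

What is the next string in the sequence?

Rewriting the 15 symbols of 779779977977999 one by one yields 779 779 9 779 779 9 9 779 779 9 779 779 9 9 9; concatenated:

7797799779779997797799779779999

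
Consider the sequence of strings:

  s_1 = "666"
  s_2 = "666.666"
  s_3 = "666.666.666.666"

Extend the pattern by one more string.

Every step duplicates the string with '.' between the halves.
Doubling 666.666.666.666 with '.' between the halves:

666.666.666.666.666.666.666.666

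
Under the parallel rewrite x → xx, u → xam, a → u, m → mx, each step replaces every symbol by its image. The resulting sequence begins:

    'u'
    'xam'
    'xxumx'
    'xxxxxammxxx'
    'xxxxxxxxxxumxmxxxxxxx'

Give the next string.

Rewriting the 21 symbols of xxxxxxxxxxumxmxxxxxxx one by one yields xx xx xx xx xx xx xx xx xx xx xam mx xx mx xx xx xx xx xx xx xx; concatenated:

xxxxxxxxxxxxxxxxxxxxxammxxxmxxxxxxxxxxxxxxx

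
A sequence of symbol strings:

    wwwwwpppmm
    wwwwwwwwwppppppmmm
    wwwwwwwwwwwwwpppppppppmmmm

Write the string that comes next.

wwwwwwwwwwwwwwwwwppppppppppppmmmmm

Term n consists of 4n+1 w's, followed by 3n p's, followed by n+1 m's (n = 1, 2, …).
For the next term, n = 4, so the run lengths are 17, 12, 5.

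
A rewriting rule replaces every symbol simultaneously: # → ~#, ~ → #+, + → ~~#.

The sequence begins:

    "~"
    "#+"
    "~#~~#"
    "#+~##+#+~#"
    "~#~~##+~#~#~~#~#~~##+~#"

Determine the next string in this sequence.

Replace each of the 23 characters of ~#~~##+~#~#~~#~#~~##+~# in place — #+ ~# #+ #+ ~# ~# ~~# #+ ~# #+ ~# #+ #+ ~# #+ ~# #+ #+ ~# ~# ~~# #+ ~# — and concatenate.

#+~##+#+~#~#~~##+~##+~##+#+~##+~##+#+~#~#~~##+~#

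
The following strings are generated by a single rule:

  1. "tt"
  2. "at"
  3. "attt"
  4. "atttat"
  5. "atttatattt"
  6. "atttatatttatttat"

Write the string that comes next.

atttatatttatttatatttatattt

Each term (from the third on) is the previous term followed by the one before it: term 3 = at·tt = attt.
Continuing: atttatatttatttat · atttatattt gives term 7.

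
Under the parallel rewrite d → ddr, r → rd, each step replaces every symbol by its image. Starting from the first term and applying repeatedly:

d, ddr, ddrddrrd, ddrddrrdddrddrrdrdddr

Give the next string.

ddrddrrdddrddrrdrdddrddrddrrdddrddrrdrdddrrdddrddrddrrd

Replace each of the 21 characters of ddrddrrdddrddrrdrdddr in place — ddr ddr rd ddr ddr rd rd ddr ddr ddr rd ddr ddr rd rd ddr rd ddr ddr ddr rd — and concatenate.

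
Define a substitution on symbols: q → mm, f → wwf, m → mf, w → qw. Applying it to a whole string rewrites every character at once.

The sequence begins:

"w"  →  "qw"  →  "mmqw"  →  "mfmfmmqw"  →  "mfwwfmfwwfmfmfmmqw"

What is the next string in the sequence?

Rewriting the 18 symbols of mfwwfmfwwfmfmfmmqw one by one yields mf wwf qw qw wwf mf wwf qw qw wwf mf wwf mf wwf mf mf mm qw; concatenated:

mfwwfqwqwwwfmfwwfqwqwwwfmfwwfmfwwfmfmfmmqw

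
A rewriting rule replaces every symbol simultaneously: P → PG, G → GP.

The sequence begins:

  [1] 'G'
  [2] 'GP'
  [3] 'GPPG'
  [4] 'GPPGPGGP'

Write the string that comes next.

Apply φ to GPPGPGGP symbol by symbol: G→GP, P→PG, P→PG, G→GP, P→PG, G→GP, G→GP, P→PG; joined: GP PG PG GP PG GP GP PG.

GPPGPGGPPGGPGPPG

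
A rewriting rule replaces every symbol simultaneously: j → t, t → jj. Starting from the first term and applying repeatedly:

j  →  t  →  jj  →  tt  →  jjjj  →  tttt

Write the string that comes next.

jjjjjjjj

Rewriting each symbol of tttt: t→jj, t→jj, t→jj, t→jj, which concatenates to jj jj jj jj.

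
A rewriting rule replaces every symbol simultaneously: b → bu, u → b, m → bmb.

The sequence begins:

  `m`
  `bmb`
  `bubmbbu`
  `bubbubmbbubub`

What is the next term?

bubbububbubmbbububbubbu

Replace each of the 13 characters of bubbubmbbubub in place — bu b bu bu b bu bmb bu bu b bu b bu — and concatenate.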